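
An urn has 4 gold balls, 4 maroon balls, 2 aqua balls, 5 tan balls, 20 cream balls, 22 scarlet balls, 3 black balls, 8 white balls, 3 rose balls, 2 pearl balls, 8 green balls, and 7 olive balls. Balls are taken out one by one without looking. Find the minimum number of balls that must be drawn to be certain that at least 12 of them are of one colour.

69

An adversary could hand out at most 11 balls per colour (10 colours run out sooner): 4 + 4 + 2 + 5 + 11 + 11 + 3 + 8 + 3 + 2 + 8 + 7 = 68 balls and still no colour has 12.
One more ball lands in a colour already at 11, so 69 draws are enough and 68 are not.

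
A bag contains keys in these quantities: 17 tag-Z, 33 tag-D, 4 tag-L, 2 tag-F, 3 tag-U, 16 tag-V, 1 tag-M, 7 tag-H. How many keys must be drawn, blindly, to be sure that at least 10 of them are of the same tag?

45

The 8 tags are the holes; the keys drawn are the pigeons.
To avoid 10 of any one tag, the worst case takes at most 9 of each tag, or every key of a tag that has fewer than 9.
That gives 9 + 9 + 4 + 2 + 3 + 9 + 1 + 7 = 44 keys with no tag reaching 10.
The next key forces some tag to 10, so 44 + 1 = 45.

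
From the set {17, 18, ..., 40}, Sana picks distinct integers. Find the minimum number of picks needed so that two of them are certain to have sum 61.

A set avoiding the sum 61 can contain at most one of each pair {x, 61−x}, plus the 4 elements whose complement lies outside the range.
The integers 17, …, 30 (14 of them) are such a set: any two sum to at least 17+18 = 35 and at most 29+30 = 59 < 61.
By pigeonhole, any 15th integer completes one of the 10 pairs, so 15 choices force a sum of 61.

15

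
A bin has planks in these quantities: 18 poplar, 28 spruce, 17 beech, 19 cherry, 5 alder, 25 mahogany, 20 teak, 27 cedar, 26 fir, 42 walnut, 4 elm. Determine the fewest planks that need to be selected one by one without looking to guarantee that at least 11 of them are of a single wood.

The 11 woods are the holes; the planks drawn are the pigeons.
To avoid 11 of any one wood, the worst case takes at most 10 of each wood, or every plank of a wood that has fewer than 10.
That gives 10 + 10 + 10 + 10 + 5 + 10 + 10 + 10 + 10 + 10 + 4 = 99 planks with no wood reaching 11.
The next plank forces some wood to 11, so 99 + 1 = 100.

100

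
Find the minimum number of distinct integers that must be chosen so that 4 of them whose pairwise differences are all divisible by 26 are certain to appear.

Integers whose pairwise differences are multiples of 26 are exactly those sharing a remainder mod 26. The 26 residue classes mod 26 are the pigeonholes.
With 78 integers one could put 3 in each residue class and have no class reach 4.
The 79th integer pushes some class to 4, so 26·3 + 1 = 79.

79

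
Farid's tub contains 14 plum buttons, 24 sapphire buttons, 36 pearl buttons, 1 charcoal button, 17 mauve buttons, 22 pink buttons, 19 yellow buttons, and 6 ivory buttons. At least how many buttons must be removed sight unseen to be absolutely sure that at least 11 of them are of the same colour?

By the pigeonhole principle, the 8 colours are the holes; the buttons drawn are the pigeons.
To avoid 11 of any one colour, the worst case takes at most 10 of each colour, or every button of a colour that has fewer than 10.
That gives 10 + 10 + 10 + 1 + 10 + 10 + 10 + 6 = 67 buttons with no colour reaching 11.
The next button forces some colour to 11, so 67 + 1 = 68.

68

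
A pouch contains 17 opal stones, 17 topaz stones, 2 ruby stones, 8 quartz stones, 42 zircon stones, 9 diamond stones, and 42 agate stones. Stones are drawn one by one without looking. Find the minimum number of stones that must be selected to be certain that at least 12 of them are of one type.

Put each drawn stone into a box by type. The largest draw with every box below 12 takes min(count, 11) from each type; types with fewer than 11 contribute all they have.
Σ min(cᵢ, 11) = 11 + 11 + 2 + 8 + 11 + 9 + 11 = 63.
Draw number 63 + 1 = 64 must push one box to 12.

64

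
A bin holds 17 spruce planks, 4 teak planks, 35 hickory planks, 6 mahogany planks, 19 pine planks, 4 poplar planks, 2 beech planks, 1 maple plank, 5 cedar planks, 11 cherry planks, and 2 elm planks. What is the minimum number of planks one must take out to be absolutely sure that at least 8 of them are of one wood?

53

An adversary could hand out at most 7 planks per wood (7 woods run out sooner): 7 + 4 + 7 + 6 + 7 + 4 + 2 + 1 + 5 + 7 + 2 = 52 planks and still no wood has 8.
Pigeonhole: one more plank lands in a wood already at 7, so 53 draws are enough and 52 are not.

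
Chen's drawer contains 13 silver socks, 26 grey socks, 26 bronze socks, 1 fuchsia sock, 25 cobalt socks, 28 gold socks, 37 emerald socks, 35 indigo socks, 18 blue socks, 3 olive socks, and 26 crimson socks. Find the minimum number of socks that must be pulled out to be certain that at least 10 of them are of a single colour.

86

Pigeonhole: the 11 colours are the holes; the socks drawn are the pigeons.
To avoid 10 of any one colour, the worst case takes at most 9 of each colour, or every sock of a colour that has fewer than 9.
That gives 9 + 9 + 9 + 1 + 9 + 9 + 9 + 9 + 9 + 3 + 9 = 85 socks with no colour reaching 10.
The next sock forces some colour to 10, so 85 + 1 = 86.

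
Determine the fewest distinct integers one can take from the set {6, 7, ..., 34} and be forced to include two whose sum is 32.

20

Two chosen integers sum to 32 exactly when both halves of some pair {x, 32−x} with 6 ≤ x ≤ 32−x ≤ 26 are chosen — 10 such pairs.
The remaining 9 elements (those with no distinct partner in range) can never complete a 32-sum, so the worst case takes all of them and one from each pair: 9 + 10 = 19.
The 20th integer has to be the second member of some pair, so 19 + 1 = 20.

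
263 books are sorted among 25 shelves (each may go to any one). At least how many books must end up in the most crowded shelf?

11

The 25 shelves are the holes and the 263 books are the pigeons.
If every shelf held at most 10 books, the total would be at most 25 × 10 = 250, which is less than 263.
So some shelf holds at least ⌈263/25⌉ = 11 books.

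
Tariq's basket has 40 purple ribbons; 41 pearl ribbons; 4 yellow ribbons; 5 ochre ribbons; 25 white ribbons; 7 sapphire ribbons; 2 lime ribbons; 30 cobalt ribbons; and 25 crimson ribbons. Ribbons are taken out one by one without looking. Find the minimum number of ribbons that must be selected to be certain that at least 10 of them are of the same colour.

The 9 colours are the holes; the ribbons drawn are the pigeons.
To avoid 10 of any one colour, the worst case takes at most 9 of each colour, or every ribbon of a colour that has fewer than 9.
That gives 9 + 9 + 4 + 5 + 9 + 7 + 2 + 9 + 9 = 63 ribbons with no colour reaching 10.
The next ribbon forces some colour to 10, so 63 + 1 = 64.

64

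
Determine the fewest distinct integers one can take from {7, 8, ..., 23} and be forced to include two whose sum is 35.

A set avoiding the sum 35 can contain at most one of each pair {x, 35−x}, plus the 5 elements whose complement lies outside the range.
The integers 7, …, 17 (11 of them) are such a set: any two sum to at least 7+8 = 15 and at most 16+17 = 33 < 35.
Any 12th integer completes one of the 6 pairs, so 12 choices force a sum of 35.

12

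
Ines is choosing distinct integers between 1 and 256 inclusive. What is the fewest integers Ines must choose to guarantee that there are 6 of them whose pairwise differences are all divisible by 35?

176

Integers whose pairwise differences are multiples of 35 are exactly those sharing a remainder mod 35. Pigeonhole: the 35 residue classes mod 35 are the pigeonholes.
With 175 integers one could put 5 in each residue class and have no class reach 6.
The 176th integer pushes some class to 6, so 35·5 + 1 = 176.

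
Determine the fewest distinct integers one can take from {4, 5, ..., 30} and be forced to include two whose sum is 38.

A set avoiding the sum 38 can contain at most one of each pair {x, 38−x}, plus the 5 elements whose complement lies outside the range or equal to its own complement.
The integers 4, …, 19 (16 of them) are such a set: any two sum to at least 4+5 = 9 and at most 18+19 = 37 < 38.
Any 17th integer completes one of the 11 pairs, so 17 choices force a sum of 38.

17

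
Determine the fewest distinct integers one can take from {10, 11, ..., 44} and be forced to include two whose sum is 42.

25

A set avoiding the sum 42 can contain at most one of each pair {x, 42−x}, plus the 13 elements whose complement lies outside the range or equal to its own complement.
The integers 21, …, 44 (24 of them) are such a set: any two sum to at least 21+22 = 43 > 42.
By the pigeonhole principle, any 25th integer completes one of the 11 pairs, so 25 choices force a sum of 42.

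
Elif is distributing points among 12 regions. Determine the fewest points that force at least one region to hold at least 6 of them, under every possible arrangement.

With 60 points one could put exactly 5 in each of the 12 regions, and no region would reach 6.
One more point must land in a region that already has 5, giving it 6.
So 12 × 5 + 1 = 61 points are required.

61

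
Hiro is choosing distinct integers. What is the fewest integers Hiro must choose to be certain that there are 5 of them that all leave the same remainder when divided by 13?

By pigeonhole, the 13 residue classes mod 13 are the pigeonholes.
With 52 integers one could put 4 in each residue class and have no class reach 5.
The 53rd integer pushes some class to 5, so 13·4 + 1 = 53.

53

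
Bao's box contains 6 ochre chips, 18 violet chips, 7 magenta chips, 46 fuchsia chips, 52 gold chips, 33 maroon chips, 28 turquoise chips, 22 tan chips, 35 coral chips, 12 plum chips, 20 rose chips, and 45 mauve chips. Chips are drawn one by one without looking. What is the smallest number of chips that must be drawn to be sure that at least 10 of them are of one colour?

104

An adversary could hand out at most 9 chips per colour (ochre, magenta run out sooner): 6 + 9 + 7 + 9 + 9 + 9 + 9 + 9 + 9 + 9 + 9 + 9 = 103 chips and still no colour has 10.
One more chip lands in a colour already at 9, so 104 draws are enough and 103 are not.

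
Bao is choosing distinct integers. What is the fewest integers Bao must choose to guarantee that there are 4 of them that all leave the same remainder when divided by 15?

46

The 15 residue classes mod 15 are the pigeonholes.
With 45 integers one could put 3 in each residue class and have no class reach 4.
The 46th integer pushes some class to 4, so 15·3 + 1 = 46.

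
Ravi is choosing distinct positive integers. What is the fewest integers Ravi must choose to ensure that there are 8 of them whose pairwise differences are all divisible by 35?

Integers whose pairwise differences are multiples of 35 are exactly those sharing a remainder mod 35. By pigeonhole, the 35 residue classes mod 35 are the pigeonholes.
With 245 integers one could put 7 in each residue class and have no class reach 8.
The 246th integer pushes some class to 8, so 35·7 + 1 = 246.

246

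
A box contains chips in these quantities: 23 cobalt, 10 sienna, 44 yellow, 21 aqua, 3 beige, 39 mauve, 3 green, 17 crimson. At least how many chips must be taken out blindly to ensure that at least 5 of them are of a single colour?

An adversary could hand out at most 4 chips per colour (beige, green run out sooner): 4 + 4 + 4 + 4 + 3 + 4 + 3 + 4 = 30 chips and still no colour has 5.
One more chip lands in a colour already at 4, so 31 draws are enough and 30 are not.

31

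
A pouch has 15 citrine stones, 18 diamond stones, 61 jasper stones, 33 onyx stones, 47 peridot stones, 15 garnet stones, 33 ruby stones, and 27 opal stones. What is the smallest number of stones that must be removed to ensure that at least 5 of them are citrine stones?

239

In the worst case for collecting citrine stones, every non-citrine stone comes out first.
There are 18 + 61 + 33 + 47 + 15 + 33 + 27 = 234 non-citrine stones altogether.
After those, each further stone must be citrine, so 234 + 5 = 239 draws guarantee 5 citrine stones.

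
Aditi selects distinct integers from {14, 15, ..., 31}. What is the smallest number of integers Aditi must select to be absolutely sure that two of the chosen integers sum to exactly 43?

11

A set avoiding the sum 43 can contain at most one of each pair {x, 43−x}, plus the 2 elements whose complement lies outside the range.
The integers 22, …, 31 (10 of them) are such a set: any two sum to at least 22+23 = 45 > 43.
By pigeonhole, any 11th integer completes one of the 8 pairs, so 11 choices force a sum of 43.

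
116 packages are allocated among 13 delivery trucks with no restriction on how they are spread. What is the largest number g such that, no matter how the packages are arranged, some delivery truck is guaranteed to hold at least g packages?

Pigeonhole: the 13 delivery trucks are the holes and the 116 packages are the pigeons.
If every delivery truck held at most 8 packages, the total would be at most 13 × 8 = 104, which is less than 116.
So some delivery truck holds at least ⌈116/13⌉ = 9 packages.

9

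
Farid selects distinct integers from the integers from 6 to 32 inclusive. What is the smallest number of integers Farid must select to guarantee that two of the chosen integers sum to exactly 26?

A set avoiding the sum 26 can contain at most one of each pair {x, 26−x}, plus the 13 elements whose complement lies outside the range or equal to its own complement.
The integers 13, …, 32 (20 of them) are such a set: any two sum to at least 13+14 = 27 > 26.
By the pigeonhole principle, any 21st integer completes one of the 7 pairs, so 21 choices force a sum of 26.

21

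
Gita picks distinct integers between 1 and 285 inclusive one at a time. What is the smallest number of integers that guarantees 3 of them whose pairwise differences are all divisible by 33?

Integers whose pairwise differences are multiples of 33 are exactly those sharing a remainder mod 33. By the pigeonhole principle, the 33 residue classes mod 33 are the pigeonholes.
With 66 integers one could put 2 in each residue class and have no class reach 3.
The 67th integer pushes some class to 3, so 33·2 + 1 = 67.

67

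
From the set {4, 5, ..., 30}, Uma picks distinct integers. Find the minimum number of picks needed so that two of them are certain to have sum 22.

21

Group the elements by complementary pair {x, 22−x}: {4,18}, {5,17}, {6,16}, …, giving 7 two-element pairs, the single value 11 (it cannot pair with itself since the integers are distinct), and 12 integers whose partner 22−x falls outside [4,30].
By the pigeonhole principle, treating each of those 20 groups as a pigeonhole, one can pick one integer per group — 20 integers — with no two summing to 22.
The 21st integer lands in an occupied pair, forcing a sum of 22.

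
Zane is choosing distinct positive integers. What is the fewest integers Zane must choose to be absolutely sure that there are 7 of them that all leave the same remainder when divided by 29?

175

By pigeonhole, the 29 residue classes mod 29 are the pigeonholes.
With 174 integers one could put 6 in each residue class and have no class reach 7.
The 175th integer pushes some class to 7, so 29·6 + 1 = 175.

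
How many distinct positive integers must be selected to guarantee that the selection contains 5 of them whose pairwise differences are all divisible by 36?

Integers whose pairwise differences are multiples of 36 are exactly those sharing a remainder mod 36. By the pigeonhole principle, the 36 residue classes mod 36 are the pigeonholes.
With 144 integers one could put 4 in each residue class and have no class reach 5.
The 145th integer pushes some class to 5, so 36·4 + 1 = 145.

145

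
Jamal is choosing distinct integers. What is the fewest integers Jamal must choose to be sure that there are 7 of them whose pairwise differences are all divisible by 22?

133

Integers whose pairwise differences are multiples of 22 are exactly those sharing a remainder mod 22. The 22 residue classes mod 22 are the pigeonholes.
With 132 integers one could put 6 in each residue class and have no class reach 7.
The 133rd integer pushes some class to 7, so 22·6 + 1 = 133.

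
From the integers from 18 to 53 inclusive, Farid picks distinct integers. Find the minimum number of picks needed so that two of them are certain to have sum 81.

24

A set avoiding the sum 81 can contain at most one of each pair {x, 81−x}, plus the 10 elements whose complement lies outside the range.
The integers 18, …, 40 (23 of them) are such a set: any two sum to at least 18+19 = 37 and at most 39+40 = 79 < 81.
By the pigeonhole principle, any 24th integer completes one of the 13 pairs, so 24 choices force a sum of 81.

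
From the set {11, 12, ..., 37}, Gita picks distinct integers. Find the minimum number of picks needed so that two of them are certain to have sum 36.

A set avoiding the sum 36 can contain at most one of each pair {x, 36−x}, plus the 13 elements whose complement lies outside the range or equal to its own complement.
The integers 18, …, 37 (20 of them) are such a set: any two sum to at least 18+19 = 37 > 36.
Any 21st integer completes one of the 7 pairs, so 21 choices force a sum of 36.

21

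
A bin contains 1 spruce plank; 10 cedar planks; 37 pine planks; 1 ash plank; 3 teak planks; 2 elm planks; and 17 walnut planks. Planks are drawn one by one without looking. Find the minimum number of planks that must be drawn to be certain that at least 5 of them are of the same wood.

An adversary could hand out at most 4 planks per wood (4 woods run out sooner): 1 + 4 + 4 + 1 + 3 + 2 + 4 = 19 planks and still no wood has 5.
By the pigeonhole principle, one more plank lands in a wood already at 4, so 20 draws are enough and 19 are not.

20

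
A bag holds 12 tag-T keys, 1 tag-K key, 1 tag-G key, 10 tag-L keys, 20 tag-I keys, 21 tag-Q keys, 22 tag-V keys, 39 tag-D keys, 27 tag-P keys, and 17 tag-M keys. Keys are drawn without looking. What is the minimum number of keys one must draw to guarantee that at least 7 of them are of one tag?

An adversary could hand out at most 6 keys per tag (tag-K, tag-G run out sooner): 6 + 1 + 1 + 6 + 6 + 6 + 6 + 6 + 6 + 6 = 50 keys and still no tag has 7.
By pigeonhole, one more key lands in a tag already at 6, so 51 draws are enough and 50 are not.

51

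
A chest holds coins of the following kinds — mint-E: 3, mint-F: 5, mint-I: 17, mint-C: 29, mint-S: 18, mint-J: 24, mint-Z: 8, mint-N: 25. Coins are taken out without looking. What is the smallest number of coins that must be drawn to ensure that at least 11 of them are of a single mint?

The 8 mints are the holes; the coins drawn are the pigeons.
To avoid 11 of any one mint, the worst case takes at most 10 of each mint, or every coin of a mint that has fewer than 10.
That gives 3 + 5 + 10 + 10 + 10 + 10 + 8 + 10 = 66 coins with no mint reaching 11.
The next coin forces some mint to 11, so 66 + 1 = 67.

67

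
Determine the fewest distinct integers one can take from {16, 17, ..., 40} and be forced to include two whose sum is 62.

17

Two chosen integers sum to 62 exactly when both halves of some pair {x, 62−x} with 22 ≤ x ≤ 62−x ≤ 40 are chosen — 9 such pairs.
The remaining 7 elements (those with no distinct partner in range) can never complete a 62-sum, so the worst case takes all of them and one from each pair: 7 + 9 = 16.
By the pigeonhole principle, the 17th integer has to be the second member of some pair, so 16 + 1 = 17.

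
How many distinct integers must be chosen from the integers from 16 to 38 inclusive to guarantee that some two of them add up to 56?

Two chosen integers sum to 56 exactly when both halves of some pair {x, 56−x} with 18 ≤ x ≤ 56−x ≤ 38 are chosen — 10 such pairs.
The remaining 3 elements (those with no distinct partner in range) can never complete a 56-sum, so the worst case takes all of them and one from each pair: 3 + 10 = 13.
By pigeonhole, the 14th integer has to be the second member of some pair, so 13 + 1 = 14.

14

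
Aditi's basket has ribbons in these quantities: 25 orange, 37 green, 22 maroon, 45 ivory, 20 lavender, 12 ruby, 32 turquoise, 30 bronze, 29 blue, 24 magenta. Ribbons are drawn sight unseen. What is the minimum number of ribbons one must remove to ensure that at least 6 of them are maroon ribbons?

260

In the worst case for collecting maroon ribbons, every non-maroon ribbon comes out first.
There are 25 + 37 + 45 + 20 + 12 + 32 + 30 + 29 + 24 = 254 non-maroon ribbons altogether.
After those, each further ribbon must be maroon, so 254 + 6 = 260 draws guarantee 6 maroon ribbons.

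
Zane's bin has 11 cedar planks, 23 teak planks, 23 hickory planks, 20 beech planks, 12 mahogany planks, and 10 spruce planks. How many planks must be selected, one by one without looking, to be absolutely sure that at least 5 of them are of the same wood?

25

Put each drawn plank into a box by wood. The largest draw with every box below 5 takes min(count, 4) from each wood.
Σ min(cᵢ, 4) = 4 + 4 + 4 + 4 + 4 + 4 = 24.
Draw number 24 + 1 = 25 must push one box to 5.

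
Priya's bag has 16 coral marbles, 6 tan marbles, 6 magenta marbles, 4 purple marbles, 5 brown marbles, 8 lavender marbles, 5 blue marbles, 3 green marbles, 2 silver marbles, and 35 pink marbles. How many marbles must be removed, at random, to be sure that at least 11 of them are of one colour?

60

An adversary could hand out at most 10 marbles per colour (8 colours run out sooner): 10 + 6 + 6 + 4 + 5 + 8 + 5 + 3 + 2 + 10 = 59 marbles and still no colour has 11.
One more marble lands in a colour already at 10, so 60 draws are enough and 59 are not.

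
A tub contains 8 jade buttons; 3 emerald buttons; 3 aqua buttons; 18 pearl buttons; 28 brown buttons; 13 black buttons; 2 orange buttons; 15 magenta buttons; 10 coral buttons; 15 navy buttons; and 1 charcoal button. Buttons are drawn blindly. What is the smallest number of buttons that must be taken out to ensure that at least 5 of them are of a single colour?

38

By the pigeonhole principle, the 11 colours are the holes; the buttons drawn are the pigeons.
To avoid 5 of any one colour, the worst case takes at most 4 of each colour, or every button of a colour that has fewer than 4.
That gives 4 + 3 + 3 + 4 + 4 + 4 + 2 + 4 + 4 + 4 + 1 = 37 buttons with no colour reaching 5.
The next button forces some colour to 5, so 37 + 1 = 38.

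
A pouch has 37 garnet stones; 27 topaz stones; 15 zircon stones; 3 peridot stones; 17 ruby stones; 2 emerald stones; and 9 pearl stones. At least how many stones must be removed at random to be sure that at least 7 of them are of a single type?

36

By pigeonhole, put each drawn stone into a box by type. The largest draw with every box below 7 takes min(count, 6) from each type; types with fewer than 6 contribute all they have.
Σ min(cᵢ, 6) = 6 + 6 + 6 + 3 + 6 + 2 + 6 = 35.
Draw number 35 + 1 = 36 must push one box to 7.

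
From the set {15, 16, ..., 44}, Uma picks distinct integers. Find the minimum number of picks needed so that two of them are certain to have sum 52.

A set avoiding the sum 52 can contain at most one of each pair {x, 52−x}, plus the 8 elements whose complement lies outside the range or equal to its own complement.
The integers 26, …, 44 (19 of them) are such a set: any two sum to at least 26+27 = 53 > 52.
Any 20th integer completes one of the 11 pairs, so 20 choices force a sum of 52.

20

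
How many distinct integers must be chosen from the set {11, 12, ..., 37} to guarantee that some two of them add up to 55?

Two chosen integers sum to 55 exactly when both halves of some pair {x, 55−x} with 18 ≤ x ≤ 55−x ≤ 37 are chosen — 10 such pairs.
The remaining 7 elements (those with no distinct partner in range) can never complete a 55-sum, so the worst case takes all of them and one from each pair: 7 + 10 = 17.
The 18th integer has to be the second member of some pair, so 17 + 1 = 18.

18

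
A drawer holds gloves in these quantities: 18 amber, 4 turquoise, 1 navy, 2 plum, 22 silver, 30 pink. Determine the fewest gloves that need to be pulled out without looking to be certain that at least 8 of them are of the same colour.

29

An adversary could hand out at most 7 gloves per colour (turquoise, navy, plum run out sooner): 7 + 4 + 1 + 2 + 7 + 7 = 28 gloves and still no colour has 8.
By pigeonhole, one more glove lands in a colour already at 7, so 29 draws are enough and 28 are not.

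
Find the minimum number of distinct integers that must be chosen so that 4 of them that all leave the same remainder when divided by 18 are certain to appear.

55

By pigeonhole, the 18 residue classes mod 18 are the pigeonholes.
With 54 integers one could put 3 in each residue class and have no class reach 4.
The 55th integer pushes some class to 4, so 18·3 + 1 = 55.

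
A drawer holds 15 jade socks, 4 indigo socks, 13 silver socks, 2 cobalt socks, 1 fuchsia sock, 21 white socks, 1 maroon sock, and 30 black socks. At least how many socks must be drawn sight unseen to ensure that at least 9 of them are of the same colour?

Pigeonhole: put each drawn sock into a box by colour. The largest draw with every box below 9 takes min(count, 8) from each colour; colours with fewer than 8 contribute all they have.
Σ min(cᵢ, 8) = 8 + 4 + 8 + 2 + 1 + 8 + 1 + 8 = 40.
Draw number 40 + 1 = 41 must push one box to 9.

41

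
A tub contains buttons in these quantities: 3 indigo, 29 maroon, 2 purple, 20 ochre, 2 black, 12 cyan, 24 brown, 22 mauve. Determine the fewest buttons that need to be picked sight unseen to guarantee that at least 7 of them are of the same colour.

38

Pigeonhole: put each drawn button into a box by colour. The largest draw with every box below 7 takes min(count, 6) from each colour; colours with fewer than 6 contribute all they have.
Σ min(cᵢ, 6) = 3 + 6 + 2 + 6 + 2 + 6 + 6 + 6 = 37.
Draw number 37 + 1 = 38 must push one box to 7.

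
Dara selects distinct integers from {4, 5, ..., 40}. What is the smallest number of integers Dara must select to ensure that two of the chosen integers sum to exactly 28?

28

Two chosen integers sum to 28 exactly when both halves of some pair {x, 28−x} with 4 ≤ x ≤ 28−x ≤ 24 are chosen — 10 such pairs.
The remaining 17 elements (those with no distinct partner in range) can never complete a 28-sum, so the worst case takes all of them and one from each pair: 17 + 10 = 27.
The 28th integer has to be the second member of some pair, so 27 + 1 = 28.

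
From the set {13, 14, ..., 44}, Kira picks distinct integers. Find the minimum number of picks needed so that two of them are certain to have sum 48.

22

Two chosen integers sum to 48 exactly when both halves of some pair {x, 48−x} with 13 ≤ x ≤ 48−x ≤ 35 are chosen — 11 such pairs.
The remaining 10 elements (those with no distinct partner in range) can never complete a 48-sum, so the worst case takes all of them and one from each pair: 10 + 11 = 21.
The 22nd integer has to be the second member of some pair, so 21 + 1 = 22.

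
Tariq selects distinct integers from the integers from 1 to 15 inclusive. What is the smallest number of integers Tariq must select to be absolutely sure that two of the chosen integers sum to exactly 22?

Two chosen integers sum to 22 exactly when both halves of some pair {x, 22−x} with 7 ≤ x ≤ 22−x ≤ 15 are chosen — 4 such pairs.
The remaining 7 elements (those with no distinct partner in range) can never complete a 22-sum, so the worst case takes all of them and one from each pair: 7 + 4 = 11.
By the pigeonhole principle, the 12th integer has to be the second member of some pair, so 11 + 1 = 12.

12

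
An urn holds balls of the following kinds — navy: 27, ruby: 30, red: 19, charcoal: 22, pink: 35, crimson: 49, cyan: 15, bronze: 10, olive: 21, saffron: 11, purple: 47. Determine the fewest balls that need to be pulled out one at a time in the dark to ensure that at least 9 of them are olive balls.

In the worst case for collecting olive balls, every non-olive ball comes out first.
There are 27 + 30 + 19 + 22 + 35 + 49 + 15 + 10 + 11 + 47 = 265 non-olive balls altogether.
After those, each further ball must be olive, so 265 + 9 = 274 draws guarantee 9 olive balls.

274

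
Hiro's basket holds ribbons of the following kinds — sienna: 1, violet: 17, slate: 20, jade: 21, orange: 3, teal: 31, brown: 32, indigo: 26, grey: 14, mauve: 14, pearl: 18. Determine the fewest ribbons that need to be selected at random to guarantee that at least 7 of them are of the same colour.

59

By the pigeonhole principle, put each drawn ribbon into a box by colour. The largest draw with every box below 7 takes min(count, 6) from each colour; colours with fewer than 6 contribute all they have.
Σ min(cᵢ, 6) = 1 + 6 + 6 + 6 + 3 + 6 + 6 + 6 + 6 + 6 + 6 = 58.
Draw number 58 + 1 = 59 must push one box to 7.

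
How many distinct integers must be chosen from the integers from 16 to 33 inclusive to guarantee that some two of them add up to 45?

12

Two chosen integers sum to 45 exactly when both halves of some pair {x, 45−x} with 16 ≤ x ≤ 45−x ≤ 29 are chosen — 7 such pairs.
The remaining 4 elements (those with no distinct partner in range) can never complete a 45-sum, so the worst case takes all of them and one from each pair: 4 + 7 = 11.
The 12th integer has to be the second member of some pair, so 11 + 1 = 12.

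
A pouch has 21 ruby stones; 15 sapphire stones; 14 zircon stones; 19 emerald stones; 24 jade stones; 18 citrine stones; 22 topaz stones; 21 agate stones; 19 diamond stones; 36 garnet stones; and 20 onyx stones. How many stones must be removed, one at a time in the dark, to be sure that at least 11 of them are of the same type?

Pigeonhole: the 11 types are the holes; the stones drawn are the pigeons.
To avoid 11 of any one type, the worst case takes at most 10 of each type.
That gives 10 + 10 + 10 + 10 + 10 + 10 + 10 + 10 + 10 + 10 + 10 = 110 stones with no type reaching 11.
The next stone forces some type to 11, so 110 + 1 = 111.

111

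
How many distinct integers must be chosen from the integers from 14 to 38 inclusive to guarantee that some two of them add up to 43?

A set avoiding the sum 43 can contain at most one of each pair {x, 43−x}, plus the 9 elements whose complement lies outside the range.
The integers 22, …, 38 (17 of them) are such a set: any two sum to at least 22+23 = 45 > 43.
Any 18th integer completes one of the 8 pairs, so 18 choices force a sum of 43.

18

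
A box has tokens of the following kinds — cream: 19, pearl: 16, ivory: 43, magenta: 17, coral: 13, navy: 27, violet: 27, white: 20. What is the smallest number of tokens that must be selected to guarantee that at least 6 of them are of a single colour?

By pigeonhole, the 8 colours are the holes; the tokens drawn are the pigeons.
To avoid 6 of any one colour, the worst case takes at most 5 of each colour.
That gives 5 + 5 + 5 + 5 + 5 + 5 + 5 + 5 = 40 tokens with no colour reaching 6.
The next token forces some colour to 6, so 40 + 1 = 41.

41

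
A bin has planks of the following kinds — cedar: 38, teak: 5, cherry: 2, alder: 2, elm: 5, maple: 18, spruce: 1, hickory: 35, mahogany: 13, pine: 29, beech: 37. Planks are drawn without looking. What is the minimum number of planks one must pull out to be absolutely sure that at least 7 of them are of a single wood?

An adversary could hand out at most 6 planks per wood (5 woods run out sooner): 6 + 5 + 2 + 2 + 5 + 6 + 1 + 6 + 6 + 6 + 6 = 51 planks and still no wood has 7.
By the pigeonhole principle, one more plank lands in a wood already at 6, so 52 draws are enough and 51 are not.

52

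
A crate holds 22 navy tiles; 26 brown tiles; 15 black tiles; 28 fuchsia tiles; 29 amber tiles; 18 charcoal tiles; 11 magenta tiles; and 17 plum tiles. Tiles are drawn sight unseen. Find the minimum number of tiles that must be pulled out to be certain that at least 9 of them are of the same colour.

65

The 8 colours are the holes; the tiles drawn are the pigeons.
To avoid 9 of any one colour, the worst case takes at most 8 of each colour.
That gives 8 + 8 + 8 + 8 + 8 + 8 + 8 + 8 = 64 tiles with no colour reaching 9.
The next tile forces some colour to 9, so 64 + 1 = 65.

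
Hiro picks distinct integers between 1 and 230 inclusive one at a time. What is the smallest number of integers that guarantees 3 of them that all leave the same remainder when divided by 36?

The 36 residue classes mod 36 are the pigeonholes.
With 72 integers one could put 2 in each residue class and have no class reach 3.
The 73rd integer pushes some class to 3, so 36·2 + 1 = 73.

73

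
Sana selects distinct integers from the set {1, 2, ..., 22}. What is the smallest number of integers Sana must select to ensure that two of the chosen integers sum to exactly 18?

Two chosen integers sum to 18 exactly when both halves of some pair {x, 18−x} with 1 ≤ x ≤ 18−x ≤ 17 are chosen — 8 such pairs.
The remaining 6 elements (those with no distinct partner in range) can never complete a 18-sum, so the worst case takes all of them and one from each pair: 6 + 8 = 14.
The 15th integer has to be the second member of some pair, so 14 + 1 = 15.

15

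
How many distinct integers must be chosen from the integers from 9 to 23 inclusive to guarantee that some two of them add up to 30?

Two chosen integers sum to 30 exactly when both halves of some pair {x, 30−x} with 9 ≤ x ≤ 30−x ≤ 21 are chosen — 6 such pairs.
The remaining 3 elements (those with no distinct partner in range) can never complete a 30-sum, so the worst case takes all of them and one from each pair: 3 + 6 = 9.
The 10th integer has to be the second member of some pair, so 9 + 1 = 10.

10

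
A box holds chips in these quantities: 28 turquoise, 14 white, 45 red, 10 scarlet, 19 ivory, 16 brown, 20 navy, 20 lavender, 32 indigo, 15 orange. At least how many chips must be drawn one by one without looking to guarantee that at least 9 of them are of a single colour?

81

An adversary could hand out at most 8 chips per colour: 8 + 8 + 8 + 8 + 8 + 8 + 8 + 8 + 8 + 8 = 80 chips and still no colour has 9.
Pigeonhole: one more chip lands in a colour already at 8, so 81 draws are enough and 80 are not.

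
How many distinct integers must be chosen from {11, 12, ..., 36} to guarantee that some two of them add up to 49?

A set avoiding the sum 49 can contain at most one of each pair {x, 49−x}, plus the 2 elements whose complement lies outside the range.
The integers 11, …, 24 (14 of them) are such a set: any two sum to at least 11+12 = 23 and at most 23+24 = 47 < 49.
Any 15th integer completes one of the 12 pairs, so 15 choices force a sum of 49.

15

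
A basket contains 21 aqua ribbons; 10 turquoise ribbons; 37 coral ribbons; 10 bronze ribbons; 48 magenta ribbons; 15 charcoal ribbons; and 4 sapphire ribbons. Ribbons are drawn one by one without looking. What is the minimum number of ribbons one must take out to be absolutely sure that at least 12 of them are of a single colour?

69

By pigeonhole, put each drawn ribbon into a box by colour. The largest draw with every box below 12 takes min(count, 11) from each colour; colours with fewer than 11 contribute all they have.
Σ min(cᵢ, 11) = 11 + 10 + 11 + 10 + 11 + 11 + 4 = 68.
Draw number 68 + 1 = 69 must push one box to 12.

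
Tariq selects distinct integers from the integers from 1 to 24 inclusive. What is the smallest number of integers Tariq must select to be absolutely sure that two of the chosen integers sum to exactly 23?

14

Two chosen integers sum to 23 exactly when both halves of some pair {x, 23−x} with 1 ≤ x ≤ 23−x ≤ 22 are chosen — 11 such pairs.
The remaining 2 elements (those with no distinct partner in range) can never complete a 23-sum, so the worst case takes all of them and one from each pair: 2 + 11 = 13.
By the pigeonhole principle, the 14th integer has to be the second member of some pair, so 13 + 1 = 14.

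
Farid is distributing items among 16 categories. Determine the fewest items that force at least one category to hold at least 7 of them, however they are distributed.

With 96 items one could put exactly 6 in each of the 16 categories, and no category would reach 7.
Pigeonhole: one more item must land in a category that already has 6, giving it 7.
So 16 × 6 + 1 = 97 items are required.

97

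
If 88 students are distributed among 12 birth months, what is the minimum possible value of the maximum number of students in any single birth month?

Pigeonhole: the 12 birth months are the holes and the 88 students are the pigeons.
If every birth month held at most 7 students, the total would be at most 12 × 7 = 84, which is less than 88.
So some birth month holds at least ⌈88/12⌉ = 8 students.

8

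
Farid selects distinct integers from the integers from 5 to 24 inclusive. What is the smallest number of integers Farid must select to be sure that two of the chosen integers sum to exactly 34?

Two chosen integers sum to 34 exactly when both halves of some pair {x, 34−x} with 10 ≤ x ≤ 34−x ≤ 24 are chosen — 7 such pairs.
The remaining 6 elements (those with no distinct partner in range) can never complete a 34-sum, so the worst case takes all of them and one from each pair: 6 + 7 = 13.
The 14th integer has to be the second member of some pair, so 13 + 1 = 14.

14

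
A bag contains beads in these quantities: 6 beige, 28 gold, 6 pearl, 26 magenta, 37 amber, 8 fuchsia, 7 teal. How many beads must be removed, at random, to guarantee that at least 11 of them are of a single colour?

58

An adversary could hand out at most 10 beads per colour (4 colours run out sooner): 6 + 10 + 6 + 10 + 10 + 8 + 7 = 57 beads and still no colour has 11.
By pigeonhole, one more bead lands in a colour already at 10, so 58 draws are enough and 57 are not.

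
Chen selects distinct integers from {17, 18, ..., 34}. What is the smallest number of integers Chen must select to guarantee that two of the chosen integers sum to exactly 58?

A set avoiding the sum 58 can contain at most one of each pair {x, 58−x}, plus the 8 elements whose complement lies outside the range or equal to its own complement.
The integers 17, …, 29 (13 of them) are such a set: any two sum to at least 17+18 = 35 and at most 28+29 = 57 < 58.
Pigeonhole: any 14th integer completes one of the 5 pairs, so 14 choices force a sum of 58.

14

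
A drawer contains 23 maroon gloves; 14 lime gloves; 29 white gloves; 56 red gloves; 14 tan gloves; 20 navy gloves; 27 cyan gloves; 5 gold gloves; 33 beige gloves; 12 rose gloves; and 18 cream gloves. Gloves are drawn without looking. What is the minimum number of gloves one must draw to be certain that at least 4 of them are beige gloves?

222

In the worst case for collecting beige gloves, every non-beige glove comes out first.
There are 23 + 14 + 29 + 56 + 14 + 20 + 27 + 5 + 12 + 18 = 218 non-beige gloves altogether.
After those, each further glove must be beige, so 218 + 4 = 222 draws guarantee 4 beige gloves.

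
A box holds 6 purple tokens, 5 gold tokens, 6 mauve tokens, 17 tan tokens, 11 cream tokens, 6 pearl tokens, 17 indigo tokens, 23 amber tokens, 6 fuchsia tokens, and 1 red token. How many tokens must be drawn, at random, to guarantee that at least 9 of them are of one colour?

63

The 10 colours are the holes; the tokens drawn are the pigeons.
To avoid 9 of any one colour, the worst case takes at most 8 of each colour, or every token of a colour that has fewer than 8.
That gives 6 + 5 + 6 + 8 + 8 + 6 + 8 + 8 + 6 + 1 = 62 tokens with no colour reaching 9.
The next token forces some colour to 9, so 62 + 1 = 63.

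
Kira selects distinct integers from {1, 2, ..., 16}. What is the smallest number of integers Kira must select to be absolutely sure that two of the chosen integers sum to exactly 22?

12

Two chosen integers sum to 22 exactly when both halves of some pair {x, 22−x} with 6 ≤ x ≤ 22−x ≤ 16 are chosen — 5 such pairs.
The remaining 6 elements (those with no distinct partner in range) can never complete a 22-sum, so the worst case takes all of them and one from each pair: 6 + 5 = 11.
By pigeonhole, the 12th integer has to be the second member of some pair, so 11 + 1 = 12.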